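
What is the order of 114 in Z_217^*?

30

By Lagrange's theorem, ord_217(114) divides φ(217) = φ(7·31) = (7−1)·(31−1) = 6·30 = 180 = 2^2 · 3^2 · 5.
Divisors of 180: 1, 2, 3, 4, 5, 6, 9, 10, 12, 15, 18, 20, 30, 36, 45, 60, 90, 180.
Evaluate successive powers at the divisors of 180:
114^1 ≡ 114
114^2 ≡ 193
114^3 ≡ 85
114^4 ≡ 142
114^5 ≡ 130
114^6 ≡ 64
114^9 ≡ 15
114^10 ≡ 191
114^12 ≡ 190
114^15 ≡ 92
114^18 ≡ 8
114^20 ≡ 25
114^30 ≡ 1
Therefore the multiplicative order of 114 modulo 217 is 30.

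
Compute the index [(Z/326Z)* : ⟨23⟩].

9

ord(23) | φ(326) = φ(2)·φ(163) = 1·162 = 162 = 2 · 3^4.
Divisors of 162: 1, 2, 3, 6, 9, 18, 27, 54, 81, 162.
Test each divisor d:
23^1 ≡ 23 (mod 326)
23^2 ≡ 203 (mod 326)
23^3 ≡ 105 (mod 326)
23^6 ≡ 267 (mod 326)
23^9 ≡ 325 (mod 326)
23^18 ≡ 1 (mod 326) ✓
The order of 23 is 18, so the subgroup it generates has 18 elements.
[(Z/326Z)^× : ⟨23⟩] = 162/18 = 9.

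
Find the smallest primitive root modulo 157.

5

φ(157) = 157 − 1 = 156 = 2^2 · 3 · 13.
g is a primitive root iff g^(156/q) ≢ 1 (mod 157) for each prime q ∈ {2, 3, 13}.
g = 2: 2^78 ≡ 156; 2^52 ≡ 1 — hits 1, so not a primitive root.
g = 3: 3^78 ≡ 1 — hits 1, so not a primitive root.
g = 4: 4^78 ≡ 1 — hits 1, so not a primitive root.
g = 5: 5^78 ≡ 156; 5^52 ≡ 12; 5^12 ≡ 130 — none is 1, so 5 is a primitive root.
So 5 is the smallest generator of (Z/157Z)^×.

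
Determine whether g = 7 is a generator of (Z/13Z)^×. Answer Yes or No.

φ(13) = 13 − 1 = 12 = 2^2 · 3.
An element g generates (Z/13Z)^× iff g^(12/q) ≢ 1 (mod 13) for each prime q ∈ {2, 3}.
7^6 ≡ 12 (mod 13)  [q = 2: ≢ 1 ✓]
7^4 ≡ 9 (mod 13)  [q = 3: ≢ 1 ✓]
All checks pass, so 7 has order 12 and is a primitive root modulo 13.

Yes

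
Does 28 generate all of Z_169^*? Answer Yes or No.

φ(169) = φ(13^2) = 13·(13−1) = 156 = 2^2 · 3 · 13.
An element g generates (Z/169Z)^× iff g^(156/q) ≢ 1 (mod 169) for each prime q ∈ {2, 3, 13}.
28^78 ≡ 168 (mod 169)  [q = 2: ≢ 1 ✓]
28^52 ≡ 146 (mod 169)  [q = 3: ≢ 1 ✓]
28^12 ≡ 27 (mod 169)  [q = 13: ≢ 1 ✓]
Every test exponent gives a nontrivial residue, hence 28 generates the full group.

Yes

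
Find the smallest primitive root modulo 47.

φ(47) = 47 − 1 = 46 = 2 · 23.
g is a primitive root iff g^(46/q) ≢ 1 (mod 47) for each prime q ∈ {2, 23}.
g = 2: 2^23 ≡ 1 — hits 1, so not a primitive root.
g = 3: 3^23 ≡ 1 — hits 1, so not a primitive root.
g = 4: 4^23 ≡ 1 — hits 1, so not a primitive root.
g = 5: 5^23 ≡ 46; 5^2 ≡ 25 — none is 1, so 5 is a primitive root.
The smallest primitive root modulo 47 is 5.

5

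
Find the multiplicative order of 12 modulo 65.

4

By Lagrange's theorem, ord_65(12) divides φ(65) = φ(5·13) = (5−1)·(13−1) = 4·12 = 48 = 2^4 · 3.
Divisors of 48: 1, 2, 3, 4, 6, 8, 12, 16, 24, 48.
Check 12^d mod 65 for each divisor in increasing order:
12^1 ≡ 12 (mod 65)
12^2 ≡ 14 (mod 65)
12^3 ≡ 38 (mod 65)
12^4 ≡ 1 (mod 65) ✓
So ord_65(12) = 4.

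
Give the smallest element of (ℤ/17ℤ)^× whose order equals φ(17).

φ(17) = 17 − 1 = 16 = 2^4.
g is a primitive root iff g^(16/q) ≢ 1 (mod 17) for each prime q ∈ {2}.
g = 2: 2^8 ≡ 1 — hits 1, so not a primitive root.
g = 3: 3^8 ≡ 16 — none is 1, so 3 is a primitive root.
Hence the least primitive root of 17 is 3.

3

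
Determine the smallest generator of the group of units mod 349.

2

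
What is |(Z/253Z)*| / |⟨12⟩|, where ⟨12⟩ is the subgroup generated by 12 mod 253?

20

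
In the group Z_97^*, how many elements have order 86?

0

φ(97) = 97 − 1 = 96 = 2^5 · 3.
Since (Z/97Z)^× is cyclic of order 96, the number of elements of order d is φ(d) when d | 96 and 0 otherwise.
Since 86 ∤ 96, the count is 0.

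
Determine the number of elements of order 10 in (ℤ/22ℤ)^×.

φ(22) = φ(2)·φ(11) = 1·10 = 10 = 2 · 5.
Since (Z/22Z)^× is cyclic of order 10, the number of elements of order d is φ(d) when d | 10 and 0 otherwise.
10 = 2 · 5 divides 10, and φ(10) = 4.

4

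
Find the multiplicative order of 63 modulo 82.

40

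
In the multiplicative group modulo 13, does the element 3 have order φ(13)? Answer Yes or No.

No

φ(13) = 13 − 1 = 12 = 2^2 · 3.
It suffices to check that the order of 3 is not a proper divisor of 12: compute 3^(12/q) for q ∈ {2, 3}.
3^6 ≡ 1 (mod 13)  [q = 2: ≡ 1 ✗]
3^4 ≡ 3 (mod 13)  [q = 3: ≢ 1 ✓]
The check at q = 2 fails, so 3 generates a proper subgroup.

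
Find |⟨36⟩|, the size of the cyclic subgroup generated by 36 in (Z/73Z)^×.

18

Since 36 ∈ (Z/73Z)^×, its order divides φ(73) = 73 − 1 = 72 = 2^3 · 3^2.
Divisors of 72: 1, 2, 3, 4, 6, 8, 9, 12, 18, 24, 36, 72.
Check 36^d mod 73 for each divisor in increasing order:
36^1 ≡ 36
36^2 ≡ 55
36^3 ≡ 9
36^4 ≡ 32
36^6 ≡ 8
36^8 ≡ 2
36^9 ≡ 72
36^12 ≡ 64
36^18 ≡ 1
Therefore the multiplicative order of 36 modulo 73 is 18.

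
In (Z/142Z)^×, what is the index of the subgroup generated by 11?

By Lagrange's theorem, ord_142(11) divides φ(142) = φ(2)·φ(71) = 1·70 = 70 = 2 · 5 · 7.
Divisors of 70: 1, 2, 5, 7, 10, 14, 35, 70.
Test each divisor d:
11^1 ≡ 11
11^2 ≡ 121
11^5 ≡ 23
11^7 ≡ 85
11^10 ≡ 103
11^14 ≡ 125
11^35 ≡ 141
11^70 ≡ 1
The order of 11 is 70, so the subgroup it generates has 70 elements.
The index is φ(142) / ord(11) = 70 / 70 = 1.

1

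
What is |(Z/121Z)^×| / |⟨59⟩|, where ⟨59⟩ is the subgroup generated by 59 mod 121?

2

By Lagrange's theorem, ord_121(59) divides φ(121) = φ(11^2) = 11·(11−1) = 110 = 2 · 5 · 11.
Divisors of 110: 1, 2, 5, 10, 11, 22, 55, 110.
Evaluate successive powers at the divisors of 110:
59^1 ≡ 59
59^2 ≡ 93
59^5 ≡ 34
59^10 ≡ 67
59^11 ≡ 81
59^22 ≡ 27
59^55 ≡ 1
So ord_121(59) = 55, hence |⟨59⟩| = 55.
[(Z/121Z)^× : ⟨59⟩] = 110/55 = 2.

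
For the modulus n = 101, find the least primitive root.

2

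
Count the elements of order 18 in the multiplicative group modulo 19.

6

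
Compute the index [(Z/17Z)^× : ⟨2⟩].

2

The order of 2 must divide φ(17) = 17 − 1 = 16 = 2^4.
Divisors of 16: 1, 2, 4, 8, 16.
Evaluate successive powers at the divisors of 16:
2^1 ≡ 2
2^2 ≡ 4
2^4 ≡ 16
2^8 ≡ 1
So ord_17(2) = 8, hence |⟨2⟩| = 8.
[(Z/17Z)^× : ⟨2⟩] = 16/8 = 2.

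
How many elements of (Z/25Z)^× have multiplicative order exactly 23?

φ(25) = φ(5^2) = 5·(5−1) = 20 = 2^2 · 5.
Since (Z/25Z)^× is cyclic of order 20, the number of elements of order d is φ(d) when d | 20 and 0 otherwise.
23 does not divide 20, so no element of (Z/25Z)^× has order 23.

0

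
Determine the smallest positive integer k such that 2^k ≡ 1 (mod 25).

20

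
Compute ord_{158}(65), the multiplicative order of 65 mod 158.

13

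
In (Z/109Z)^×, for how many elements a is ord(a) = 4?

2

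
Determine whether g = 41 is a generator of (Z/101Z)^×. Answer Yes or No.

φ(101) = 101 − 1 = 100 = 2^2 · 5^2.
Test 41^(100/q) mod 101 for each prime factor q of 100:
41^50 ≡ 100 (mod 101)  [q = 2: ≢ 1 ✓]
41^20 ≡ 1 (mod 101)  [q = 5: ≡ 1 ✗]
Since 41^20 ≡ 1, the order of 41 divides 20 < 100, so 41 is not a primitive root.

No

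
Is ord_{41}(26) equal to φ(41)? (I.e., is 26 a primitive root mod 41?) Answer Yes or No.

Yes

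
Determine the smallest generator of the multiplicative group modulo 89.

3

φ(89) = 89 − 1 = 88 = 2^3 · 11.
Test candidates g = 2, 3, … against the prime factors q ∈ {2, 11} of φ(89): g is a generator iff g^(88/q) ≢ 1 for every such q.
g = 2: 2^44 ≡ 1 — hits 1, so not a primitive root.
g = 3: 3^44 ≡ 88; 3^8 ≡ 64 — none is 1, so 3 is a primitive root.
Hence the least primitive root of 89 is 3.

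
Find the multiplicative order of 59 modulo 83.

41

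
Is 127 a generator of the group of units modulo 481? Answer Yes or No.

No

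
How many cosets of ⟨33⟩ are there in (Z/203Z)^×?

4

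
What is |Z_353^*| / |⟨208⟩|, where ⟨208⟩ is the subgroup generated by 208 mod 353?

Since 208 ∈ (Z/353Z)^×, its order divides φ(353) = 353 − 1 = 352 = 2^5 · 11.
Divisors of 352: 1, 2, 4, 8, 11, 16, 22, 32, 44, 88, 176, 352.
Test each divisor d:
208^1 ≡ 208 (mod 353)
208^2 ≡ 198 (mod 353)
208^4 ≡ 21 (mod 353)
208^8 ≡ 88 (mod 353)
208^11 ≡ 294 (mod 353)
208^16 ≡ 331 (mod 353)
208^22 ≡ 304 (mod 353)
208^32 ≡ 131 (mod 353)
208^44 ≡ 283 (mod 353)
208^88 ≡ 311 (mod 353)
208^176 ≡ 352 (mod 353)
208^352 ≡ 1 (mod 353) ✓
So ord_353(208) = 352, hence |⟨208⟩| = 352.
[(Z/353Z)^× : ⟨208⟩] = 352/352 = 1.

1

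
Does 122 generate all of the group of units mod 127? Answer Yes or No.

No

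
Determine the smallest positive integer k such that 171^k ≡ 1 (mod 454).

113

By Lagrange's theorem, ord_454(171) divides φ(454) = φ(2)·φ(227) = 1·226 = 226 = 2 · 113.
Divisors of 226: 1, 2, 113, 226.
Check 171^d mod 454 for each divisor in increasing order:
171^1 ≡ 171 (mod 454)
171^2 ≡ 185 (mod 454)
171^113 ≡ 1 (mod 454) ✓
The smallest such exponent is 113, so the order of 171 is 113.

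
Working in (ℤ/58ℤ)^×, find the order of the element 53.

7

The order of 53 must divide φ(58) = φ(2)·φ(29) = 1·28 = 28 = 2^2 · 7.
Divisors of 28: 1, 2, 4, 7, 14, 28.
Check 53^d mod 58 for each divisor in increasing order:
53^1 ≡ 53 (mod 58)
53^2 ≡ 25 (mod 58)
53^4 ≡ 45 (mod 58)
53^7 ≡ 1 (mod 58) ✓
The smallest such exponent is 7, so the order of 53 is 7.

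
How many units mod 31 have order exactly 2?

φ(31) = 31 − 1 = 30 = 2 · 3 · 5.
Since (Z/31Z)^× is cyclic of order 30, the number of elements of order d is φ(d) when d | 30 and 0 otherwise.
2 | 30, and φ(2) = 2 − 1 = 1.

1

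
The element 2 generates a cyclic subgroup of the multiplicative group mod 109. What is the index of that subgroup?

3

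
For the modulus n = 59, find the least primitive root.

2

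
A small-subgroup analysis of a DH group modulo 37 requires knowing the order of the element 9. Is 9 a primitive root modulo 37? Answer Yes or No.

φ(37) = 37 − 1 = 36 = 2^2 · 3^2.
9 is a primitive root mod 37 iff 9^(φ(37)/q) ≢ 1 for every prime q | φ(37), i.e. q ∈ {2, 3}.
9^18 ≡ 1 (mod 37)  [q = 2: ≡ 1 ✗]
9^12 ≡ 26 (mod 37)  [q = 3: ≢ 1 ✓]
The check at q = 2 fails, so 9 generates a proper subgroup.

No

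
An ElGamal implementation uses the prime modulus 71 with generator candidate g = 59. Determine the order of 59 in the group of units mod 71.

70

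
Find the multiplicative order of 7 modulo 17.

By Lagrange's theorem, ord_17(7) divides φ(17) = 17 − 1 = 16 = 2^4.
Divisors of 16: 1, 2, 4, 8, 16.
Compute 7^d (mod 17) for the divisors d until we hit 1:
7^1 ≡ 7 (mod 17)
7^2 ≡ 15 (mod 17)
7^4 ≡ 4 (mod 17)
7^8 ≡ 16 (mod 17)
7^16 ≡ 1 (mod 17) ✓
Hence ord(7) = 16.

16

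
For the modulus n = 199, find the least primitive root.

φ(199) = 199 − 1 = 198 = 2 · 3^2 · 11.
g is a primitive root iff g^(198/q) ≢ 1 (mod 199) for each prime q ∈ {2, 3, 11}.
g = 2: 2^99 ≡ 1 — hits 1, so not a primitive root.
g = 3: 3^99 ≡ 198; 3^66 ≡ 106; 3^18 ≡ 125 — none is 1, so 3 is a primitive root.
So 3 is the smallest generator of (Z/199Z)^×.

3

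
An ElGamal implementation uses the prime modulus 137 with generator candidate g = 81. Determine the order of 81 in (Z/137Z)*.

Since 81 ∈ (Z/137Z)^×, its order divides φ(137) = 137 − 1 = 136 = 2^3 · 17.
Divisors of 136: 1, 2, 4, 8, 17, 34, 68, 136.
Check 81^d mod 137 for each divisor in increasing order:
81^1 ≡ 81
81^2 ≡ 122
81^4 ≡ 88
81^8 ≡ 72
81^17 ≡ 136
81^34 ≡ 1
The smallest such exponent is 34, so the order of 81 is 34.

34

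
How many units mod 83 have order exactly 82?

φ(83) = 83 − 1 = 82 = 2 · 41.
In a cyclic group of order 82, there are φ(d) elements of order d for each divisor d of 82, and zero for non-divisors.
82 = 2 · 41 divides 82, and φ(82) = 40.

40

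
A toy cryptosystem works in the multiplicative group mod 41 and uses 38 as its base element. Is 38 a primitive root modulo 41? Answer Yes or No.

No

φ(41) = 41 − 1 = 40 = 2^3 · 5.
Test 38^(40/q) mod 41 for each prime factor q of 40:
38^20 ≡ 40 (mod 41)  [q = 2: ≢ 1 ✓]
38^8 ≡ 1 (mod 41)  [q = 5: ≡ 1 ✗]
The check at q = 5 fails, so 38 generates a proper subgroup.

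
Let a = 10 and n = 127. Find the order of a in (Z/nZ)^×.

42

The order of 10 must divide φ(127) = 127 − 1 = 126 = 2 · 3^2 · 7.
Divisors of 126: 1, 2, 3, 6, 7, 9, 14, 18, 21, 42, 63, 126.
Evaluate successive powers at the divisors of 126:
10^1 ≡ 10 (mod 127)
10^2 ≡ 100 (mod 127)
10^3 ≡ 111 (mod 127)
10^6 ≡ 2 (mod 127)
10^7 ≡ 20 (mod 127)
10^9 ≡ 95 (mod 127)
10^14 ≡ 19 (mod 127)
10^18 ≡ 8 (mod 127)
10^21 ≡ 126 (mod 127)
10^42 ≡ 1 (mod 127) ✓
Hence ord(10) = 42.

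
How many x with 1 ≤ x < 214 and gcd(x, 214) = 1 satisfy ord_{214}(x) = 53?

φ(214) = φ(2)·φ(107) = 1·106 = 106 = 2 · 53.
In a cyclic group of order 106, there are φ(d) elements of order d for each divisor d of 106, and zero for non-divisors.
53 | 106, and φ(53) = 53 − 1 = 52.

52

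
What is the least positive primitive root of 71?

7

φ(71) = 71 − 1 = 70 = 2 · 5 · 7.
Test candidates g = 2, 3, … against the prime factors q ∈ {2, 5, 7} of φ(71): g is a generator iff g^(70/q) ≢ 1 for every such q.
g = 2: 2^35 ≡ 1 — hits 1, so not a primitive root.
g = 3: 3^35 ≡ 1 — hits 1, so not a primitive root.
g = 4: 4^35 ≡ 1 — hits 1, so not a primitive root.
g = 5: 5^35 ≡ 1 — hits 1, so not a primitive root.
g = 6: 6^35 ≡ 1 — hits 1, so not a primitive root.
g = 7: 7^35 ≡ 70; 7^14 ≡ 54; 7^10 ≡ 45 — none is 1, so 7 is a primitive root.
The smallest primitive root modulo 71 is 7.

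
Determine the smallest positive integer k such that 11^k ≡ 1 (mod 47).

The order of 11 must divide φ(47) = 47 − 1 = 46 = 2 · 23.
Divisors of 46: 1, 2, 23, 46.
Test each divisor d:
11^1 ≡ 11
11^2 ≡ 27
11^23 ≡ 46
11^46 ≡ 1
Therefore the multiplicative order of 11 modulo 47 is 46.

46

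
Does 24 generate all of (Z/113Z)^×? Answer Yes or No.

Yes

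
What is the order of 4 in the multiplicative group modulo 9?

The order of 4 must divide φ(9) = φ(3^2) = 3·(3−1) = 6 = 2 · 3.
Divisors of 6: 1, 2, 3, 6.
Compute 4^d (mod 9) for the divisors d until we hit 1:
4^1 ≡ 4 (mod 9)
4^2 ≡ 7 (mod 9)
4^3 ≡ 1 (mod 9) ✓
The smallest such exponent is 3, so the order of 4 is 3.

3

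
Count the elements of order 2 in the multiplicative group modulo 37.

φ(37) = 37 − 1 = 36 = 2^2 · 3^2.
Since (Z/37Z)^× is cyclic of order 36, the number of elements of order d is φ(d) when d | 36 and 0 otherwise.
2 | 36, and φ(2) = 2 − 1 = 1.

1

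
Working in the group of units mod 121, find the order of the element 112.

10

Since 112 ∈ (Z/121Z)^×, its order divides φ(121) = φ(11^2) = 11·(11−1) = 110 = 2 · 5 · 11.
Divisors of 110: 1, 2, 5, 10, 11, 22, 55, 110.
Compute 112^d (mod 121) for the divisors d until we hit 1:
112^1 ≡ 112 (mod 121)
112^2 ≡ 81 (mod 121)
112^5 ≡ 120 (mod 121)
112^10 ≡ 1 (mod 121) ✓
The smallest such exponent is 10, so the order of 112 is 10.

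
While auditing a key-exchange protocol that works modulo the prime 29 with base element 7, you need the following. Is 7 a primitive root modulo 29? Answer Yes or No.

No

φ(29) = 29 − 1 = 28 = 2^2 · 7.
7 is a primitive root mod 29 iff 7^(φ(29)/q) ≢ 1 for every prime q | φ(29), i.e. q ∈ {2, 7}.
7^14 ≡ 1 (mod 29)  [q = 2: ≡ 1 ✗]
7^4 ≡ 23 (mod 29)  [q = 7: ≢ 1 ✓]
The check at q = 2 fails, so 7 generates a proper subgroup.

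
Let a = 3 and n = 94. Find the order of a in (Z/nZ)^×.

23

Since 3 ∈ (Z/94Z)^×, its order divides φ(94) = φ(2)·φ(47) = 1·46 = 46 = 2 · 23.
Divisors of 46: 1, 2, 23, 46.
Compute 3^d (mod 94) for the divisors d until we hit 1:
3^1 ≡ 3
3^2 ≡ 9
3^23 ≡ 1
Hence ord(3) = 23.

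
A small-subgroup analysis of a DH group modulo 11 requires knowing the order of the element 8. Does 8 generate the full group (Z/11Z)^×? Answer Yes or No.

Yes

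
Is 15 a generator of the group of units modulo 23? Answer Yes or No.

Yes

φ(23) = 23 − 1 = 22 = 2 · 11.
An element g generates (Z/23Z)^× iff g^(22/q) ≢ 1 (mod 23) for each prime q ∈ {2, 11}.
15^11 ≡ 22 (mod 23)  [q = 2: ≢ 1 ✓]
15^2 ≡ 18 (mod 23)  [q = 11: ≢ 1 ✓]
None equal 1, so ord_23(15) = 22: 15 is a primitive root.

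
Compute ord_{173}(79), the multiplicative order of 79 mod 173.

172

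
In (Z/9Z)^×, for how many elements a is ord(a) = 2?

φ(9) = φ(3^2) = 3·(3−1) = 6 = 2 · 3.
(Z/9Z)^× is cyclic (|G| = 6); a cyclic group of order m has exactly φ(d) elements of each order d | m, and none otherwise.
2 | 6, and φ(2) = 2 − 1 = 1.

1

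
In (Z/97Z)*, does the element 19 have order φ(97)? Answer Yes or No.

No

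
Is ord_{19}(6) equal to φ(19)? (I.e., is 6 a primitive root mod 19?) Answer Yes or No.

No

φ(19) = 19 − 1 = 18 = 2 · 3^2.
Test 6^(18/q) mod 19 for each prime factor q of 18:
6^9 ≡ 1 (mod 19)  [q = 2: ≡ 1 ✗]
6^6 ≡ 11 (mod 19)  [q = 3: ≢ 1 ✓]
6^9 ≡ 1 shows ord(6) | 9, strictly less than φ(19); not a primitive root.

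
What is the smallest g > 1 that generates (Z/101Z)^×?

φ(101) = 101 − 1 = 100 = 2^2 · 5^2.
g is a primitive root iff g^(100/q) ≢ 1 (mod 101) for each prime q ∈ {2, 5}.
g = 2: 2^50 ≡ 100; 2^20 ≡ 95 — none is 1, so 2 is a primitive root.
The smallest primitive root modulo 101 is 2.

2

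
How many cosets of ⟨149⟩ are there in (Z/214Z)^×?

2

Since 149 ∈ (Z/214Z)^×, its order divides φ(214) = φ(2)·φ(107) = 1·106 = 106 = 2 · 53.
Divisors of 106: 1, 2, 53, 106.
Test each divisor d:
149^1 ≡ 149 (mod 214)
149^2 ≡ 159 (mod 214)
149^53 ≡ 1 (mod 214) ✓
The order of 149 is 53, so the subgroup it generates has 53 elements.
Index = |(Z/214Z)^×| / |⟨149⟩| = 106 / 53 = 2.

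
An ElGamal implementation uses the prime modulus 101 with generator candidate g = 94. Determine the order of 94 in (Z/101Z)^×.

100

Since 94 ∈ (Z/101Z)^×, its order divides φ(101) = 101 − 1 = 100 = 2^2 · 5^2.
Divisors of 100: 1, 2, 4, 5, 10, 20, 25, 50, 100.
Evaluate successive powers at the divisors of 100:
94^1 ≡ 94
94^2 ≡ 49
94^4 ≡ 78
94^5 ≡ 60
94^10 ≡ 65
94^20 ≡ 84
94^25 ≡ 91
94^50 ≡ 100
94^100 ≡ 1
Therefore the multiplicative order of 94 modulo 101 is 100.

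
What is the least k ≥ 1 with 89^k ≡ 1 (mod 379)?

378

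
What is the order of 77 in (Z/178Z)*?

ord(77) | φ(178) = φ(2)·φ(89) = 1·88 = 88 = 2^3 · 11.
Divisors of 88: 1, 2, 4, 8, 11, 22, 44, 88.
Check 77^d mod 178 for each divisor in increasing order:
77^1 ≡ 77 (mod 178)
77^2 ≡ 55 (mod 178)
77^4 ≡ 177 (mod 178)
77^8 ≡ 1 (mod 178) ✓
So ord_178(77) = 8.

8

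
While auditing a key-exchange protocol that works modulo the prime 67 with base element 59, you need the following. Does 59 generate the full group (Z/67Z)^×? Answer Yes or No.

No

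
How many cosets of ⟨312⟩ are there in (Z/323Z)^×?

6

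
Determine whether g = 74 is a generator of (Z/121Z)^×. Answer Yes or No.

Yes

φ(121) = φ(11^2) = 11·(11−1) = 110 = 2 · 5 · 11.
An element g generates (Z/121Z)^× iff g^(110/q) ≢ 1 (mod 121) for each prime q ∈ {2, 5, 11}.
74^55 ≡ 120 (mod 121)  [q = 2: ≢ 1 ✓]
74^22 ≡ 9 (mod 121)  [q = 5: ≢ 1 ✓]
74^10 ≡ 67 (mod 121)  [q = 11: ≢ 1 ✓]
Every test exponent gives a nontrivial residue, hence 74 generates the full group.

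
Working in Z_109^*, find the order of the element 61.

54

By Lagrange's theorem, ord_109(61) divides φ(109) = 109 − 1 = 108 = 2^2 · 3^3.
Divisors of 108: 1, 2, 3, 4, 6, 9, 12, 18, 27, 36, 54, 108.
Compute 61^d (mod 109) for the divisors d until we hit 1:
61^1 ≡ 61 (mod 109)
61^2 ≡ 15 (mod 109)
61^3 ≡ 43 (mod 109)
61^4 ≡ 7 (mod 109)
61^6 ≡ 105 (mod 109)
61^9 ≡ 46 (mod 109)
61^12 ≡ 16 (mod 109)
61^18 ≡ 45 (mod 109)
61^27 ≡ 108 (mod 109)
61^36 ≡ 63 (mod 109)
61^54 ≡ 1 (mod 109) ✓
The smallest such exponent is 54, so the order of 61 is 54.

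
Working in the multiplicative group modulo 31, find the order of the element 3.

30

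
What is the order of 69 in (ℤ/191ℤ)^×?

19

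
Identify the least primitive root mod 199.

φ(199) = 199 − 1 = 198 = 2 · 3^2 · 11.
Test candidates g = 2, 3, … against the prime factors q ∈ {2, 3, 11} of φ(199): g is a generator iff g^(198/q) ≢ 1 for every such q.
g = 2: 2^99 ≡ 1 — hits 1, so not a primitive root.
g = 3: 3^99 ≡ 198; 3^66 ≡ 106; 3^18 ≡ 125 — none is 1, so 3 is a primitive root.
So 3 is the smallest generator of (Z/199Z)^×.

3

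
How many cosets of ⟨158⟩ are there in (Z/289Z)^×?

17

Since 158 ∈ (Z/289Z)^×, its order divides φ(289) = φ(17^2) = 17·(17−1) = 272 = 2^4 · 17.
Divisors of 272: 1, 2, 4, 8, 16, 17, 34, 68, 136, 272.
Test each divisor d:
158^1 ≡ 158
158^2 ≡ 110
158^4 ≡ 251
158^8 ≡ 288
158^16 ≡ 1
Thus |⟨158⟩| = ord(158) = 16.
[(Z/289Z)^× : ⟨158⟩] = 272/16 = 17.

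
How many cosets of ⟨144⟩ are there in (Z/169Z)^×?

By Lagrange's theorem, ord_169(144) divides φ(169) = φ(13^2) = 13·(13−1) = 156 = 2^2 · 3 · 13.
Divisors of 156: 1, 2, 3, 4, 6, 12, 13, 26, 39, 52, 78, 156.
Check 144^d mod 169 for each divisor in increasing order:
144^1 ≡ 144
144^2 ≡ 118
144^3 ≡ 92
144^4 ≡ 66
144^6 ≡ 14
144^12 ≡ 27
144^13 ≡ 1
Thus |⟨144⟩| = ord(144) = 13.
The index is φ(169) / ord(144) = 156 / 13 = 12.

12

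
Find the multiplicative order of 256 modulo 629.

ord(256) | φ(629) = φ(17·37) = (17−1)·(37−1) = 16·36 = 576 = 2^6 · 3^2.
Divisors of 576: 1, 2, 3, 4, 6, 8, 9, 12, 16, 18, 24, 32, 36, 48, 64, 72, 96, 144, 192, 288, 576.
Check 256^d mod 629 for each divisor in increasing order:
256^1 ≡ 256
256^2 ≡ 120
256^3 ≡ 528
256^4 ≡ 562
256^6 ≡ 137
256^8 ≡ 86
256^9 ≡ 1
The smallest such exponent is 9, so the order of 256 is 9.

9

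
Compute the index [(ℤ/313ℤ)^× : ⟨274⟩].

6

ord(274) | φ(313) = 313 − 1 = 312 = 2^3 · 3 · 13.
Divisors of 312: 1, 2, 3, 4, 6, 8, 12, 13, 24, 26, 39, 52, 78, 104, 156, 312.
Compute 274^d (mod 313) for the divisors d until we hit 1:
274^1 ≡ 274
274^2 ≡ 269
274^3 ≡ 151
274^4 ≡ 58
274^6 ≡ 265
274^8 ≡ 234
274^12 ≡ 113
274^13 ≡ 288
274^24 ≡ 249
274^26 ≡ 312
274^39 ≡ 25
274^52 ≡ 1
The order of 274 is 52, so the subgroup it generates has 52 elements.
Index = |(Z/313Z)^×| / |⟨274⟩| = 312 / 52 = 6.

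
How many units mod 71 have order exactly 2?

1

φ(71) = 71 − 1 = 70 = 2 · 5 · 7.
(Z/71Z)^× is cyclic (|G| = 70); a cyclic group of order m has exactly φ(d) elements of each order d | m, and none otherwise.
2 | 70, and φ(2) = 2 − 1 = 1.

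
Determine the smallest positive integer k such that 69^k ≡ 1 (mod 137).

68

The order of 69 must divide φ(137) = 137 − 1 = 136 = 2^3 · 17.
Divisors of 136: 1, 2, 4, 8, 17, 34, 68, 136.
Test each divisor d:
69^1 ≡ 69 (mod 137)
69^2 ≡ 103 (mod 137)
69^4 ≡ 60 (mod 137)
69^8 ≡ 38 (mod 137)
69^17 ≡ 37 (mod 137)
69^34 ≡ 136 (mod 137)
69^68 ≡ 1 (mod 137) ✓
The smallest such exponent is 68, so the order of 69 is 68.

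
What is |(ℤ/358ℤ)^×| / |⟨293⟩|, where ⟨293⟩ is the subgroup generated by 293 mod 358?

1

By Lagrange's theorem, ord_358(293) divides φ(358) = φ(2)·φ(179) = 1·178 = 178 = 2 · 89.
Divisors of 178: 1, 2, 89, 178.
Compute 293^d (mod 358) for the divisors d until we hit 1:
293^1 ≡ 293 (mod 358)
293^2 ≡ 287 (mod 358)
293^89 ≡ 357 (mod 358)
293^178 ≡ 1 (mod 358) ✓
So ord_358(293) = 178, hence |⟨293⟩| = 178.
Index = |(Z/358Z)^×| / |⟨293⟩| = 178 / 178 = 1.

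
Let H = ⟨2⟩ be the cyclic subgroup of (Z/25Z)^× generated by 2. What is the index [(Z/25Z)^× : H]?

1

By Lagrange's theorem, ord_25(2) divides φ(25) = φ(5^2) = 5·(5−1) = 20 = 2^2 · 5.
Divisors of 20: 1, 2, 4, 5, 10, 20.
Test each divisor d:
2^1 ≡ 2
2^2 ≡ 4
2^4 ≡ 16
2^5 ≡ 7
2^10 ≡ 24
2^20 ≡ 1
The order of 2 is 20, so the subgroup it generates has 20 elements.
[(Z/25Z)^× : ⟨2⟩] = 20/20 = 1.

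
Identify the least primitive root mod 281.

3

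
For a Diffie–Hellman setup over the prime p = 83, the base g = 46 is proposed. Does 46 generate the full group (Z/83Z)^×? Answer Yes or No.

φ(83) = 83 − 1 = 82 = 2 · 41.
It suffices to check that the order of 46 is not a proper divisor of 82: compute 46^(82/q) for q ∈ {2, 41}.
46^41 ≡ 82 (mod 83)  [q = 2: ≢ 1 ✓]
46^2 ≡ 41 (mod 83)  [q = 41: ≢ 1 ✓]
All checks pass, so 46 has order 82 and is a primitive root modulo 83.

Yes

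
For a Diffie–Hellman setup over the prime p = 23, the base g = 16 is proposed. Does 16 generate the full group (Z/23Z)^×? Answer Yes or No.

No

φ(23) = 23 − 1 = 22 = 2 · 11.
16 is a primitive root mod 23 iff 16^(φ(23)/q) ≢ 1 for every prime q | φ(23), i.e. q ∈ {2, 11}.
16^11 ≡ 1 (mod 23)  [q = 2: ≡ 1 ✗]
16^2 ≡ 3 (mod 23)  [q = 11: ≢ 1 ✓]
Since 16^11 ≡ 1, the order of 16 divides 11 < 22, so 16 is not a primitive root.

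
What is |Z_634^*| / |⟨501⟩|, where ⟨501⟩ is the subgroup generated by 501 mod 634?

By Lagrange's theorem, ord_634(501) divides φ(634) = φ(2)·φ(317) = 1·316 = 316 = 2^2 · 79.
Divisors of 316: 1, 2, 4, 79, 158, 316.
Test each divisor d:
501^1 ≡ 501 (mod 634)
501^2 ≡ 571 (mod 634)
501^4 ≡ 165 (mod 634)
501^79 ≡ 431 (mod 634)
501^158 ≡ 633 (mod 634)
501^316 ≡ 1 (mod 634) ✓
So ord_634(501) = 316, hence |⟨501⟩| = 316.
Index = |(Z/634Z)^×| / |⟨501⟩| = 316 / 316 = 1.

1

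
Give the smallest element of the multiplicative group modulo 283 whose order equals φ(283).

3

φ(283) = 283 − 1 = 282 = 2 · 3 · 47.
g is a primitive root iff g^(282/q) ≢ 1 (mod 283) for each prime q ∈ {2, 3, 47}.
g = 2: 2^141 ≡ 282; 2^94 ≡ 1 — hits 1, so not a primitive root.
g = 3: 3^141 ≡ 282; 3^94 ≡ 238; 3^6 ≡ 163 — none is 1, so 3 is a primitive root.
Hence the least primitive root of 283 is 3.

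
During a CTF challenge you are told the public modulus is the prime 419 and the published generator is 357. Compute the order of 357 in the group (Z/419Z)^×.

By Lagrange's theorem, ord_419(357) divides φ(419) = 419 − 1 = 418 = 2 · 11 · 19.
Divisors of 418: 1, 2, 11, 19, 22, 38, 209, 418.
Test each divisor d:
357^1 ≡ 357
357^2 ≡ 73
357^11 ≡ 90
357^19 ≡ 350
357^22 ≡ 139
357^38 ≡ 152
357^209 ≡ 418
357^418 ≡ 1
Therefore the multiplicative order of 357 modulo 419 is 418.

418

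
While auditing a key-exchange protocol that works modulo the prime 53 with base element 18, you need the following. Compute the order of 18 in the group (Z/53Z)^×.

ord(18) | φ(53) = 53 − 1 = 52 = 2^2 · 13.
Divisors of 52: 1, 2, 4, 13, 26, 52.
Test each divisor d:
18^1 ≡ 18 (mod 53)
18^2 ≡ 6 (mod 53)
18^4 ≡ 36 (mod 53)
18^13 ≡ 23 (mod 53)
18^26 ≡ 52 (mod 53)
18^52 ≡ 1 (mod 53) ✓
So ord_53(18) = 52.

52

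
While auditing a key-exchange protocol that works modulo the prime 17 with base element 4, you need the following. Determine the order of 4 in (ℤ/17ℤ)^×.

4

By Lagrange's theorem, ord_17(4) divides φ(17) = 17 − 1 = 16 = 2^4.
Divisors of 16: 1, 2, 4, 8, 16.
Evaluate successive powers at the divisors of 16:
4^1 ≡ 4
4^2 ≡ 16
4^4 ≡ 1
Therefore the multiplicative order of 4 modulo 17 is 4.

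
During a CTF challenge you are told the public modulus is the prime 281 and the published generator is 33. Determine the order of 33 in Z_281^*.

140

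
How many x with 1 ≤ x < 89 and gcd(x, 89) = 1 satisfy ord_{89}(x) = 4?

φ(89) = 89 − 1 = 88 = 2^3 · 11.
Since (Z/89Z)^× is cyclic of order 88, the number of elements of order d is φ(d) when d | 88 and 0 otherwise.
4 = 2^2 divides 88, and φ(4) = 2.

2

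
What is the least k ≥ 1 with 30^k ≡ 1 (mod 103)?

17

Since 30 ∈ (Z/103Z)^×, its order divides φ(103) = 103 − 1 = 102 = 2 · 3 · 17.
Divisors of 102: 1, 2, 3, 6, 17, 34, 51, 102.
Test each divisor d:
30^1 ≡ 30 (mod 103)
30^2 ≡ 76 (mod 103)
30^3 ≡ 14 (mod 103)
30^6 ≡ 93 (mod 103)
30^17 ≡ 1 (mod 103) ✓
The smallest such exponent is 17, so the order of 30 is 17.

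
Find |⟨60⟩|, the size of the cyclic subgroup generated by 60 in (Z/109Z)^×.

The order of 60 must divide φ(109) = 109 − 1 = 108 = 2^2 · 3^3.
Divisors of 108: 1, 2, 3, 4, 6, 9, 12, 18, 27, 36, 54, 108.
Test each divisor d:
60^1 ≡ 60 (mod 109)
60^2 ≡ 3 (mod 109)
60^3 ≡ 71 (mod 109)
60^4 ≡ 9 (mod 109)
60^6 ≡ 27 (mod 109)
60^9 ≡ 64 (mod 109)
60^12 ≡ 75 (mod 109)
60^18 ≡ 63 (mod 109)
60^27 ≡ 108 (mod 109)
60^36 ≡ 45 (mod 109)
60^54 ≡ 1 (mod 109) ✓
So ord_109(60) = 54.

54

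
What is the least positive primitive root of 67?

φ(67) = 67 − 1 = 66 = 2 · 3 · 11.
Test candidates g = 2, 3, … against the prime factors q ∈ {2, 3, 11} of φ(67): g is a generator iff g^(66/q) ≢ 1 for every such q.
g = 2: 2^33 ≡ 66; 2^22 ≡ 37; 2^6 ≡ 64 — none is 1, so 2 is a primitive root.
So 2 is the smallest generator of (Z/67Z)^×.

2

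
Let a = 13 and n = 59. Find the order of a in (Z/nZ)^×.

The order of 13 must divide φ(59) = 59 − 1 = 58 = 2 · 29.
Divisors of 58: 1, 2, 29, 58.
Evaluate successive powers at the divisors of 58:
13^1 ≡ 13
13^2 ≡ 51
13^29 ≡ 58
13^58 ≡ 1
Hence ord(13) = 58.

58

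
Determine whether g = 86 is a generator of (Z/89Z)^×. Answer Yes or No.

Yes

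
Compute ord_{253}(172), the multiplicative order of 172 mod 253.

By Lagrange's theorem, ord_253(172) divides φ(253) = φ(11·23) = (11−1)·(23−1) = 10·22 = 220 = 2^2 · 5 · 11.
Divisors of 220: 1, 2, 4, 5, 10, 11, 20, 22, 44, 55, 110, 220.
Evaluate successive powers at the divisors of 220:
172^1 ≡ 172 (mod 253)
172^2 ≡ 236 (mod 253)
172^4 ≡ 36 (mod 253)
172^5 ≡ 120 (mod 253)
172^10 ≡ 232 (mod 253)
172^11 ≡ 183 (mod 253)
172^20 ≡ 188 (mod 253)
172^22 ≡ 93 (mod 253)
172^44 ≡ 47 (mod 253)
172^55 ≡ 252 (mod 253)
172^110 ≡ 1 (mod 253) ✓
The smallest such exponent is 110, so the order of 172 is 110.

110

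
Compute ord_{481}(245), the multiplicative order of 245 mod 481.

12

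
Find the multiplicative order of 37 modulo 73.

ord(37) | φ(73) = 73 − 1 = 72 = 2^3 · 3^2.
Divisors of 72: 1, 2, 3, 4, 6, 8, 9, 12, 18, 24, 36, 72.
Evaluate successive powers at the divisors of 72:
37^1 ≡ 37 (mod 73)
37^2 ≡ 55 (mod 73)
37^3 ≡ 64 (mod 73)
37^4 ≡ 32 (mod 73)
37^6 ≡ 8 (mod 73)
37^8 ≡ 2 (mod 73)
37^9 ≡ 1 (mod 73) ✓
So ord_73(37) = 9.

9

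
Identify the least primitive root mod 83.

φ(83) = 83 − 1 = 82 = 2 · 41.
g is a primitive root iff g^(82/q) ≢ 1 (mod 83) for each prime q ∈ {2, 41}.
g = 2: 2^41 ≡ 82; 2^2 ≡ 4 — none is 1, so 2 is a primitive root.
The smallest primitive root modulo 83 is 2.

2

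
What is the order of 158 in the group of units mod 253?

110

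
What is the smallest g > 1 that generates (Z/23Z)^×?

φ(23) = 23 − 1 = 22 = 2 · 11.
Test candidates g = 2, 3, … against the prime factors q ∈ {2, 11} of φ(23): g is a generator iff g^(22/q) ≢ 1 for every such q.
g = 2: 2^11 ≡ 1 — hits 1, so not a primitive root.
g = 3: 3^11 ≡ 1 — hits 1, so not a primitive root.
g = 4: 4^11 ≡ 1 — hits 1, so not a primitive root.
g = 5: 5^11 ≡ 22; 5^2 ≡ 2 — none is 1, so 5 is a primitive root.
So 5 is the smallest generator of (Z/23Z)^×.

5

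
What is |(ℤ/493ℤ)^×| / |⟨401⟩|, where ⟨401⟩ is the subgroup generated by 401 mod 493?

4

By Lagrange's theorem, ord_493(401) divides φ(493) = φ(17·29) = (17−1)·(29−1) = 16·28 = 448 = 2^6 · 7.
Divisors of 448: 1, 2, 4, 7, 8, 14, 16, 28, 32, 56, 64, 112, 224, 448.
Compute 401^d (mod 493) for the divisors d until we hit 1:
401^1 ≡ 401
401^2 ≡ 83
401^4 ≡ 480
401^7 ≡ 175
401^8 ≡ 169
401^14 ≡ 59
401^16 ≡ 460
401^28 ≡ 30
401^32 ≡ 103
401^56 ≡ 407
401^64 ≡ 256
401^112 ≡ 1
Thus |⟨401⟩| = ord(401) = 112.
The index is φ(493) / ord(401) = 448 / 112 = 4.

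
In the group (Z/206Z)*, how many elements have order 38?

0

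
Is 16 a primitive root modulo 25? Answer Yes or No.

φ(25) = φ(5^2) = 5·(5−1) = 20 = 2^2 · 5.
It suffices to check that the order of 16 is not a proper divisor of 20: compute 16^(20/q) for q ∈ {2, 5}.
16^10 ≡ 1 (mod 25)  [q = 2: ≡ 1 ✗]
16^4 ≡ 11 (mod 25)  [q = 5: ≢ 1 ✓]
The check at q = 2 fails, so 16 generates a proper subgroup.

No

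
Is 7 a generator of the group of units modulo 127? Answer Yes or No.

Yes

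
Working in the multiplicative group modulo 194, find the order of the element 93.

ord(93) | φ(194) = φ(2)·φ(97) = 1·96 = 96 = 2^5 · 3.
Divisors of 96: 1, 2, 3, 4, 6, 8, 12, 16, 24, 32, 48, 96.
Compute 93^d (mod 194) for the divisors d until we hit 1:
93^1 ≡ 93 (mod 194)
93^2 ≡ 113 (mod 194)
93^3 ≡ 33 (mod 194)
93^4 ≡ 159 (mod 194)
93^6 ≡ 119 (mod 194)
93^8 ≡ 61 (mod 194)
93^12 ≡ 193 (mod 194)
93^16 ≡ 35 (mod 194)
93^24 ≡ 1 (mod 194) ✓
Hence ord(93) = 24.

24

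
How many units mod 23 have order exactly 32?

φ(23) = 23 − 1 = 22 = 2 · 11.
Since (Z/23Z)^× is cyclic of order 22, the number of elements of order d is φ(d) when d | 22 and 0 otherwise.
Since 32 ∤ 22, the count is 0.

0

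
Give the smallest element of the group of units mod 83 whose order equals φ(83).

2

φ(83) = 83 − 1 = 82 = 2 · 41.
Test candidates g = 2, 3, … against the prime factors q ∈ {2, 41} of φ(83): g is a generator iff g^(82/q) ≢ 1 for every such q.
g = 2: 2^41 ≡ 82; 2^2 ≡ 4 — none is 1, so 2 is a primitive root.
Hence the least primitive root of 83 is 2.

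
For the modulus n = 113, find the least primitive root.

φ(113) = 113 − 1 = 112 = 2^4 · 7.
g is a primitive root iff g^(112/q) ≢ 1 (mod 113) for each prime q ∈ {2, 7}.
g = 2: 2^56 ≡ 1 — hits 1, so not a primitive root.
g = 3: 3^56 ≡ 112; 3^16 ≡ 49 — none is 1, so 3 is a primitive root.
So 3 is the smallest generator of (Z/113Z)^×.

3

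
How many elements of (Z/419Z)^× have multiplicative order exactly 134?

φ(419) = 419 − 1 = 418 = 2 · 11 · 19.
(Z/419Z)^× is cyclic (|G| = 418); a cyclic group of order m has exactly φ(d) elements of each order d | m, and none otherwise.
134 does not divide 418, so no element of (Z/419Z)^× has order 134.

0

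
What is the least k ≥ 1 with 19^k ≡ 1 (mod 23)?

22

Since 19 ∈ (Z/23Z)^×, its order divides φ(23) = 23 − 1 = 22 = 2 · 11.
Divisors of 22: 1, 2, 11, 22.
Evaluate successive powers at the divisors of 22:
19^1 ≡ 19
19^2 ≡ 16
19^11 ≡ 22
19^22 ≡ 1
The smallest such exponent is 22, so the order of 19 is 22.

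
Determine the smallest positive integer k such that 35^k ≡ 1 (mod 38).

9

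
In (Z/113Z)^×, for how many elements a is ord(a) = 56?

24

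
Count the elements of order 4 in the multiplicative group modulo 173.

2

φ(173) = 173 − 1 = 172 = 2^2 · 43.
(Z/173Z)^× is cyclic (|G| = 172); a cyclic group of order m has exactly φ(d) elements of each order d | m, and none otherwise.
4 = 2^2 divides 172, and φ(4) = 2.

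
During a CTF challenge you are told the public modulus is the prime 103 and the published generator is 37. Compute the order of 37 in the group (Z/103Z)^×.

The order of 37 must divide φ(103) = 103 − 1 = 102 = 2 · 3 · 17.
Divisors of 102: 1, 2, 3, 6, 17, 34, 51, 102.
Evaluate successive powers at the divisors of 102:
37^1 ≡ 37 (mod 103)
37^2 ≡ 30 (mod 103)
37^3 ≡ 80 (mod 103)
37^6 ≡ 14 (mod 103)
37^17 ≡ 102 (mod 103)
37^34 ≡ 1 (mod 103) ✓
The smallest such exponent is 34, so the order of 37 is 34.

34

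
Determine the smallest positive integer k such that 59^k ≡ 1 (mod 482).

ord(59) | φ(482) = φ(2)·φ(241) = 1·240 = 240 = 2^4 · 3 · 5.
Divisors of 240: 1, 2, 3, 4, 5, 6, 8, 10, 12, 15, 16, 20, 24, 30, 40, 48, 60, 80, 120, 240.
Compute 59^d (mod 482) for the divisors d until we hit 1:
59^1 ≡ 59 (mod 482)
59^2 ≡ 107 (mod 482)
59^3 ≡ 47 (mod 482)
59^4 ≡ 363 (mod 482)
59^5 ≡ 209 (mod 482)
59^6 ≡ 281 (mod 482)
59^8 ≡ 183 (mod 482)
59^10 ≡ 301 (mod 482)
59^12 ≡ 395 (mod 482)
59^15 ≡ 249 (mod 482)
59^16 ≡ 231 (mod 482)
59^20 ≡ 467 (mod 482)
59^24 ≡ 339 (mod 482)
59^30 ≡ 305 (mod 482)
59^40 ≡ 225 (mod 482)
59^48 ≡ 205 (mod 482)
59^60 ≡ 481 (mod 482)
59^80 ≡ 15 (mod 482)
59^120 ≡ 1 (mod 482) ✓
Hence ord(59) = 120.

120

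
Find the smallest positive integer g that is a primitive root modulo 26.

φ(26) = φ(2)·φ(13) = 1·12 = 12 = 2^2 · 3.
Test candidates g = 2, 3, … against the prime factors q ∈ {2, 3} of φ(26): g is a generator iff g^(12/q) ≢ 1 for every such q.
g = 2: gcd(2, 26) = 2 > 1, not a unit — skip.
g = 3: 3^6 ≡ 1 — hits 1, so not a primitive root.
g = 4: gcd(4, 26) = 2 > 1, not a unit — skip.
g = 5: 5^6 ≡ 25; 5^4 ≡ 1 — hits 1, so not a primitive root.
g = 6: gcd(6, 26) = 2 > 1, not a unit — skip.
g = 7: 7^6 ≡ 25; 7^4 ≡ 9 — none is 1, so 7 is a primitive root.
The smallest primitive root modulo 26 is 7.

7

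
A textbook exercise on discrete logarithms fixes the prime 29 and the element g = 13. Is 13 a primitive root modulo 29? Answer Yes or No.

φ(29) = 29 − 1 = 28 = 2^2 · 7.
An element g generates (Z/29Z)^× iff g^(28/q) ≢ 1 (mod 29) for each prime q ∈ {2, 7}.
13^14 ≡ 1 (mod 29)  [q = 2: ≡ 1 ✗]
13^4 ≡ 25 (mod 29)  [q = 7: ≢ 1 ✓]
The check at q = 2 fails, so 13 generates a proper subgroup.

No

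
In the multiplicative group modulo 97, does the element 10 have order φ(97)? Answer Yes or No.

φ(97) = 97 − 1 = 96 = 2^5 · 3.
10 is a primitive root mod 97 iff 10^(φ(97)/q) ≢ 1 for every prime q | φ(97), i.e. q ∈ {2, 3}.
10^48 ≡ 96 (mod 97)  [q = 2: ≢ 1 ✓]
10^32 ≡ 61 (mod 97)  [q = 3: ≢ 1 ✓]
None equal 1, so ord_97(10) = 96: 10 is a primitive root.

Yes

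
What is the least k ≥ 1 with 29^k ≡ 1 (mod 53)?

26

The order of 29 must divide φ(53) = 53 − 1 = 52 = 2^2 · 13.
Divisors of 52: 1, 2, 4, 13, 26, 52.
Compute 29^d (mod 53) for the divisors d until we hit 1:
29^1 ≡ 29
29^2 ≡ 46
29^4 ≡ 49
29^13 ≡ 52
29^26 ≡ 1
The smallest such exponent is 26, so the order of 29 is 26.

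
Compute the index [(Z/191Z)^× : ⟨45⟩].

By Lagrange's theorem, ord_191(45) divides φ(191) = 191 − 1 = 190 = 2 · 5 · 19.
Divisors of 190: 1, 2, 5, 10, 19, 38, 95, 190.
Compute 45^d (mod 191) for the divisors d until we hit 1:
45^1 ≡ 45 (mod 191)
45^2 ≡ 115 (mod 191)
45^5 ≡ 160 (mod 191)
45^10 ≡ 6 (mod 191)
45^19 ≡ 39 (mod 191)
45^38 ≡ 184 (mod 191)
45^95 ≡ 1 (mod 191) ✓
So ord_191(45) = 95, hence |⟨45⟩| = 95.
The index is φ(191) / ord(45) = 190 / 95 = 2.

2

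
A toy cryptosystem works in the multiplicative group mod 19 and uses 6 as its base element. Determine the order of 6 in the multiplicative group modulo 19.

The order of 6 must divide φ(19) = 19 − 1 = 18 = 2 · 3^2.
Divisors of 18: 1, 2, 3, 6, 9, 18.
Evaluate successive powers at the divisors of 18:
6^1 ≡ 6 (mod 19)
6^2 ≡ 17 (mod 19)
6^3 ≡ 7 (mod 19)
6^6 ≡ 11 (mod 19)
6^9 ≡ 1 (mod 19) ✓
The smallest such exponent is 9, so the order of 6 is 9.

9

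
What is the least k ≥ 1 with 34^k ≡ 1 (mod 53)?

Since 34 ∈ (Z/53Z)^×, its order divides φ(53) = 53 − 1 = 52 = 2^2 · 13.
Divisors of 52: 1, 2, 4, 13, 26, 52.
Test each divisor d:
34^1 ≡ 34
34^2 ≡ 43
34^4 ≡ 47
34^13 ≡ 23
34^26 ≡ 52
34^52 ≡ 1
The smallest such exponent is 52, so the order of 34 is 52.

52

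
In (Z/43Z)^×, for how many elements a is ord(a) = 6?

φ(43) = 43 − 1 = 42 = 2 · 3 · 7.
(Z/43Z)^× is cyclic (|G| = 42); a cyclic group of order m has exactly φ(d) elements of each order d | m, and none otherwise.
6 = 2 · 3 divides 42, and φ(6) = 2.

2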